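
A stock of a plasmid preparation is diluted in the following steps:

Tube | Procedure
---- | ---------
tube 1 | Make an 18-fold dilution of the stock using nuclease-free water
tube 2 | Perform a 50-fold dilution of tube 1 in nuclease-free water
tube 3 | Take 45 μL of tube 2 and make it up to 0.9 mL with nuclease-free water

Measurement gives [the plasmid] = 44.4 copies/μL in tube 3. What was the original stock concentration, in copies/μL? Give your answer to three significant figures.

Step 1: 18-fold → factor 18
Step 2: 50-fold → factor 50
Step 3: 45 μL brought to 0.9 mL → factor 900/45 = 20
Overall dilution factor = 18 × 50 × 20 = 18000
Stock = 44.4 copies/μL × 18000 = 7.99 × 10^5 copies/μL

7.99 × 10^5 copies/μL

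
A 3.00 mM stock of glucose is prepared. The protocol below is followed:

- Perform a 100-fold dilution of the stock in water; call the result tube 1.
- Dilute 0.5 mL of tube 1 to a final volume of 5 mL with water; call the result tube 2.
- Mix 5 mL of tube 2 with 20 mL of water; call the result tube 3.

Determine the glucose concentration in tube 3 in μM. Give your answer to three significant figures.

Step 1: 100-fold → factor 100
Step 2: 0.5 mL brought to 5 mL → factor 5/0.5 = 10
Step 3: 5 mL + 20 mL = 25 mL total → factor 25/5 = 5
Overall dilution factor = 100 × 10 × 5 = 5000
Final = 3.00 mM / 5000 = 0.0006000 mM = 0.600 μM

0.600 μM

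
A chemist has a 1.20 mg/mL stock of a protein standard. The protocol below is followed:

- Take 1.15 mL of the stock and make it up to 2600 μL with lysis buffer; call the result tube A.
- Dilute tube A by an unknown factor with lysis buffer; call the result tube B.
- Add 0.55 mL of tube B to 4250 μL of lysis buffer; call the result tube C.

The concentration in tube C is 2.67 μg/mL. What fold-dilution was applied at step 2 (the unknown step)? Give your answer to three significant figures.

22.8-fold

Step 1: 1.15 mL brought to 2600 μL → factor 2.6/1.15 = 2.2609
Step 2: unknown factor x
Step 3: 0.55 mL + 4250 μL = 4.8 mL total → factor 4.8/0.55 = 8.7273
Product of known-step factors = 19.731
Overall factor = 1.20 mg/mL / (2.67 μg/mL) = 449.44
x = 449.44 / 19.731 = 22.8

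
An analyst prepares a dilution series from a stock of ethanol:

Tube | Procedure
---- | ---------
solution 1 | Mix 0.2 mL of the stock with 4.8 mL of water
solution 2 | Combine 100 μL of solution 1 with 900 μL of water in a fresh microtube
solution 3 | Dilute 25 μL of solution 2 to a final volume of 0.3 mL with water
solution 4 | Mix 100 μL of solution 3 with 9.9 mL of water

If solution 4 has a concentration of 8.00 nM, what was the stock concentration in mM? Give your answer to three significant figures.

Step 1: 0.2 mL + 4.8 mL = 5 mL total → factor 5/0.2 = 25
Step 2: 100 μL + 900 μL = 1000 μL total → factor 1000/100 = 10
Step 3: 25 μL brought to 0.3 mL → factor 300/25 = 12
Step 4: 100 μL + 9.9 mL = 10000 μL total → factor 10000/100 = 100
Overall dilution factor = 25 × 10 × 12 × 100 = 3 × 10^5
Stock = 8.00 nM × 3 × 10^5 = 2.400 × 10^6 nM = 2.40 mM

2.40 mM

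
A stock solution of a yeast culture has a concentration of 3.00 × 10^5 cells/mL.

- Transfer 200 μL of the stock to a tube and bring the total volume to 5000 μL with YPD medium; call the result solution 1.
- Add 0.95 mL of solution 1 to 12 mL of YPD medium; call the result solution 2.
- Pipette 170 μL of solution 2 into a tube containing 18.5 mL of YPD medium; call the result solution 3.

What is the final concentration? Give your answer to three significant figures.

Step 1: 200 μL brought to 5000 μL → factor 5000/200 = 25
Step 2: 0.95 mL + 12 mL = 12.95 mL total → factor 12.95/0.95 = 13.632
Step 3: 170 μL + 18.5 mL = 18670 μL total → factor 18670/170 = 109.82
Overall dilution factor = 25 × 13.632 × 109.82 = 37427
Final = 3.00 × 10^5 cells/mL / 37427 = 8.02 cells/mL

8.02 cells/mL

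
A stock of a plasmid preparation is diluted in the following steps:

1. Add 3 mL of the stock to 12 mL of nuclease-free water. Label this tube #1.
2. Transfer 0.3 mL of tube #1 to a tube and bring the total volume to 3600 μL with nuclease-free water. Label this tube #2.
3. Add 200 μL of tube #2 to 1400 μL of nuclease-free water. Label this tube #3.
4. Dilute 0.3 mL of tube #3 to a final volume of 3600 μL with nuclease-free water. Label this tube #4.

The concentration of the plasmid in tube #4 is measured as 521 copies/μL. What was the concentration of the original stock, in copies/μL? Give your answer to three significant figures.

3.00 × 10^6 copies/μL

Step 1: 3 mL + 12 mL = 15 mL total → factor 15/3 = 5
Step 2: 0.3 mL brought to 3600 μL → factor 3.6/0.3 = 12
Step 3: 200 μL + 1400 μL = 1600 μL total → factor 1600/200 = 8
Step 4: 0.3 mL brought to 3600 μL → factor 3.6/0.3 = 12
Overall dilution factor = 5 × 12 × 8 × 12 = 5760
Stock = 521 copies/μL × 5760 = 3.00 × 10^6 copies/μL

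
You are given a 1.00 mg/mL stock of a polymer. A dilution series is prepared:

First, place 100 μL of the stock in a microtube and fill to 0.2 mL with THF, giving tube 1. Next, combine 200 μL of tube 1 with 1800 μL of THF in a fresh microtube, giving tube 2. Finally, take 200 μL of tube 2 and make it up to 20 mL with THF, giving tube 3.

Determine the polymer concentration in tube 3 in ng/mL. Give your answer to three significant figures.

500 ng/mL

Step 1: 100 μL brought to 0.2 mL → factor 200/100 = 2
Step 2: 200 μL + 1800 μL = 2000 μL total → factor 2000/200 = 10
Step 3: 200 μL brought to 20 mL → factor 20000/200 = 100
Overall dilution factor = 2 × 10 × 100 = 2000
Final = 1.00 mg/mL / 2000 = 0.0005000 mg/mL = 500 ng/mL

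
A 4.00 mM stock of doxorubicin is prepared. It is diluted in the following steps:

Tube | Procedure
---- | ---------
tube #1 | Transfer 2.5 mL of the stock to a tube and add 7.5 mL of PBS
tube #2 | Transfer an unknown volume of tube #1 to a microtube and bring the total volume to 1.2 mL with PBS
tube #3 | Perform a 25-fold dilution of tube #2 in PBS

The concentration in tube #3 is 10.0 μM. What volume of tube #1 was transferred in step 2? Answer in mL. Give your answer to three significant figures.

Step 1: 2.5 mL + 7.5 mL = 10 mL total → factor 10/2.5 = 4
Step 2: v brought to 1.2 mL → factor = 1.2 mL/v
Step 3: 25-fold → factor 25
Product of known-step factors = 100
Overall factor = 4.00 mM / (10.0 μM) = 400
Step-2 factor = 400 / 100 = 4
v = 1.2 mL / 4 = 0.300 mL

0.300 mL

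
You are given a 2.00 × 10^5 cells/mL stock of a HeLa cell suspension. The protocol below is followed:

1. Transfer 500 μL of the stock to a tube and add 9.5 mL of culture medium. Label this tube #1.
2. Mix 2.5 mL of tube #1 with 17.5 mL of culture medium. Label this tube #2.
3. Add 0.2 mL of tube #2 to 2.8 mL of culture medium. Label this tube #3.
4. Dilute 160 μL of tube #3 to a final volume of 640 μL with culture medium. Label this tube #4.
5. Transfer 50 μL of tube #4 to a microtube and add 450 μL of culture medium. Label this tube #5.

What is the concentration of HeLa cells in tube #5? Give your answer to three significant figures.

Step 1: 500 μL + 9.5 mL = 10000 μL total → factor 10000/500 = 20
Step 2: 2.5 mL + 17.5 mL = 20 mL total → factor 20/2.5 = 8
Step 3: 0.2 mL + 2.8 mL = 3 mL total → factor 3/0.2 = 15
Step 4: 160 μL brought to 640 μL → factor 640/160 = 4
Step 5: 50 μL + 450 μL = 500 μL total → factor 500/50 = 10
Dilution factor through tube #5 = 20 × 8 × 15 × 4 × 10 = 96000
[tube #5] = 2.00 × 10^5 cells/mL / 96000 = 2.08 cells/mL

2.08 cells/mL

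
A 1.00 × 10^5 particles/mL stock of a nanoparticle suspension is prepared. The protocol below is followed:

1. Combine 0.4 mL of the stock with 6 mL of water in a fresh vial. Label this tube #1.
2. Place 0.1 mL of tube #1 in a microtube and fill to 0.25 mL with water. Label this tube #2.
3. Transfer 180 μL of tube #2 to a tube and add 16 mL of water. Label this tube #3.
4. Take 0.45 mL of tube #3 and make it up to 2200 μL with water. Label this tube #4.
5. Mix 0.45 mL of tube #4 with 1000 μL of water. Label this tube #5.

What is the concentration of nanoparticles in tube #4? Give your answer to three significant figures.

5.69 particles/mL

Step 1: 0.4 mL + 6 mL = 6.4 mL total → factor 6.4/0.4 = 16
Step 2: 0.1 mL brought to 0.25 mL → factor 0.25/0.1 = 2.5
Step 3: 180 μL + 16 mL = 16180 μL total → factor 16180/180 = 89.889
Step 4: 0.45 mL brought to 2200 μL → factor 2.2/0.45 = 4.8889
Dilution factor through tube #4 = 16 × 2.5 × 89.889 × 4.8889 = 17578
[tube #4] = 1.00 × 10^5 particles/mL / 17578 = 5.69 particles/mL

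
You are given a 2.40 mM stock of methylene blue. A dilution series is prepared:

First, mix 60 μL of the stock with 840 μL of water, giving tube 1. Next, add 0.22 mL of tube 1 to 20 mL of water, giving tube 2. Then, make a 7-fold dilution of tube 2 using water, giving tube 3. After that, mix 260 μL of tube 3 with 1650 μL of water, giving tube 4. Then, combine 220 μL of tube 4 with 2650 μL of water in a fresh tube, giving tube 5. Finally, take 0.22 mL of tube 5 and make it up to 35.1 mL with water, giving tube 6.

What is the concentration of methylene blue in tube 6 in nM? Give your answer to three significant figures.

Step 1: 60 μL + 840 μL = 900 μL total → factor 900/60 = 15
Step 2: 0.22 mL + 20 mL = 20.22 mL total → factor 20.22/0.22 = 91.909
Step 3: 7-fold → factor 7
Step 4: 260 μL + 1650 μL = 1910 μL total → factor 1910/260 = 7.3462
Step 5: 220 μL + 2650 μL = 2870 μL total → factor 2870/220 = 13.045
Step 6: 0.22 mL brought to 35.1 mL → factor 35.1/0.22 = 159.55
Overall dilution factor = 15 × 91.909 × 7 × 7.3462 × 13.045 × 159.55 = 1.4755 × 10^8
Final = 2.40 mM / 1.4755 × 10^8 = 1.627 × 10^-8 mM = 0.0163 nM

0.0163 nM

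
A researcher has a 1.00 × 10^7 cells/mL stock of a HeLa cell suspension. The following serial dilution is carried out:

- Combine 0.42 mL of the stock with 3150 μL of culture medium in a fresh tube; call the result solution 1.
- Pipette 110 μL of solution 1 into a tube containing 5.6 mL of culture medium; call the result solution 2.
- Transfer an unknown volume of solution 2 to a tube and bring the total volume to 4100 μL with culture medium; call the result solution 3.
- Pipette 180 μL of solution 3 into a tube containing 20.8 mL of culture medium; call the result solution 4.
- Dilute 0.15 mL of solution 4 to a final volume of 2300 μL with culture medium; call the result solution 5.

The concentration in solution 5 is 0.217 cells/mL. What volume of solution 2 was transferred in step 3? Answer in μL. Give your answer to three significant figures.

Step 1: 0.42 mL + 3150 μL = 3.57 mL total → factor 3.57/0.42 = 8.5
Step 2: 110 μL + 5.6 mL = 5710 μL total → factor 5710/110 = 51.909
Step 3: v brought to 4100 μL → factor = 4100 μL/v
Step 4: 180 μL + 20.8 mL = 20980 μL total → factor 20980/180 = 116.56
Step 5: 0.15 mL brought to 2300 μL → factor 2.3/0.15 = 15.333
Product of known-step factors = 7.8855 × 10^5
Overall factor = 1.00 × 10^7 cells/mL / (0.217 cells/mL) = 4.6083 × 10^7
Step-3 factor = 4.6083 × 10^7 / 7.8855 × 10^5 = 58.44
v = 4100 μL / 58.44 = 70.2 μL

70.2 μL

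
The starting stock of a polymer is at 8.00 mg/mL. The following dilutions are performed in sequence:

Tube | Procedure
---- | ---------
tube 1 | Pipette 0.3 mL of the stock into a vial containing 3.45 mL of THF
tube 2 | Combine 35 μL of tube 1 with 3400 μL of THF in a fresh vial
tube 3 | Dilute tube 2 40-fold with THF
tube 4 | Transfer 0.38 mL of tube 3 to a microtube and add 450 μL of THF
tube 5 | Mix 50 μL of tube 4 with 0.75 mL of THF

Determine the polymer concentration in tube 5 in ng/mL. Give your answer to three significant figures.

4.66 ng/mL

Step 1: 0.3 mL + 3.45 mL = 3.75 mL total → factor 3.75/0.3 = 12.5
Step 2: 35 μL + 3400 μL = 3435 μL total → factor 3435/35 = 98.143
Step 3: 40-fold → factor 40
Step 4: 0.38 mL + 450 μL = 0.83 mL total → factor 0.83/0.38 = 2.1842
Step 5: 50 μL + 0.75 mL = 800 μL total → factor 800/50 = 16
Overall dilution factor = 12.5 × 98.143 × 40 × 2.1842 × 16 = 1.7149 × 10^6
Final = 8.00 mg/mL / 1.7149 × 10^6 = 4.665 × 10^-6 mg/mL = 4.66 ng/mL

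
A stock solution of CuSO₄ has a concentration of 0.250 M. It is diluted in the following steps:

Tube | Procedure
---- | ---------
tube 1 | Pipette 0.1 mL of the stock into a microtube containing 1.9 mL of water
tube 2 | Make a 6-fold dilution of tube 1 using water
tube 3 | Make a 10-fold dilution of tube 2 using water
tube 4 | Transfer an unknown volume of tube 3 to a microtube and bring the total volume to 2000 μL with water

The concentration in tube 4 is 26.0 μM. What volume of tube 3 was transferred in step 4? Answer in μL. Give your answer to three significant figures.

250 μL

Step 1: 0.1 mL + 1.9 mL = 2 mL total → factor 2/0.1 = 20
Step 2: 6-fold → factor 6
Step 3: 10-fold → factor 10
Step 4: v brought to 2000 μL → factor = 2000 μL/v
Product of known-step factors = 1200
Overall factor = 0.250 M / (26.0 μM) = 9615.4
Step-4 factor = 9615.4 / 1200 = 8.0128
v = 2000 μL / 8.0128 = 250 μL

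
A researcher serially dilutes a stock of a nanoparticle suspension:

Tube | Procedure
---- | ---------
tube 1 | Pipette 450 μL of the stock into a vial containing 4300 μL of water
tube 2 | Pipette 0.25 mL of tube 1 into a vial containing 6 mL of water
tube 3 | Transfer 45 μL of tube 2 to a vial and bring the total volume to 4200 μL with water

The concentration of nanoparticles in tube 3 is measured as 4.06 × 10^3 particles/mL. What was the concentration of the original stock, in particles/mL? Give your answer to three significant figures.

1.00 × 10^8 particles/mL

Step 1: 450 μL + 4300 μL = 4750 μL total → factor 4750/450 = 10.556
Step 2: 0.25 mL + 6 mL = 6.25 mL total → factor 6.25/0.25 = 25
Step 3: 45 μL brought to 4200 μL → factor 4200/45 = 93.333
Overall dilution factor = 10.556 × 25 × 93.333 = 24630
Stock = 4.06 × 10^3 particles/mL × 24630 = 1.00 × 10^8 particles/mL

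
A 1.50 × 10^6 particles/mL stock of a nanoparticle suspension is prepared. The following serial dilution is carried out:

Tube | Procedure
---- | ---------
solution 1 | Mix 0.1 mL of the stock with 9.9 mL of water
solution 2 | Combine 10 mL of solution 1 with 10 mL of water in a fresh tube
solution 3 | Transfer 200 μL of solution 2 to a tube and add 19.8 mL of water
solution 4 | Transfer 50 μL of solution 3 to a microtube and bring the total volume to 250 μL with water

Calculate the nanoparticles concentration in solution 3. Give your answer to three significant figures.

Step 1: 0.1 mL + 9.9 mL = 10 mL total → factor 10/0.1 = 100
Step 2: 10 mL + 10 mL = 20 mL total → factor 20/10 = 2
Step 3: 200 μL + 19.8 mL = 20000 μL total → factor 20000/200 = 100
Dilution factor through solution 3 = 100 × 2 × 100 = 20000
[solution 3] = 1.50 × 10^6 particles/mL / 20000 = 75.0 particles/mL

75.0 particles/mL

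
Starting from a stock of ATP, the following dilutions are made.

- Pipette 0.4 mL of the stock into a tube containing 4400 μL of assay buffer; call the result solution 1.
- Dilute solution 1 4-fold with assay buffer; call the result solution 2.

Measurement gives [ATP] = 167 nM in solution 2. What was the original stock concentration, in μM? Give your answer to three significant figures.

8.02 μM

Step 1: 0.4 mL + 4400 μL = 4.8 mL total → factor 4.8/0.4 = 12
Step 2: 4-fold → factor 4
Overall dilution factor = 12 × 4 = 48
Stock = 167 nM × 48 = 8016 nM = 8.02 μM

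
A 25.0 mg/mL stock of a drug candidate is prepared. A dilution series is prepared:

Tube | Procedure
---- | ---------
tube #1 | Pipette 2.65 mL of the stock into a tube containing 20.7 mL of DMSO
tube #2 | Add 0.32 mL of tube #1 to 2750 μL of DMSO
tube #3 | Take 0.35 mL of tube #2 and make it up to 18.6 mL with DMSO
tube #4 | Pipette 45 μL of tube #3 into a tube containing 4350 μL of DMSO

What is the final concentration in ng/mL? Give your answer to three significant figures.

Step 1: 2.65 mL + 20.7 mL = 23.35 mL total → factor 23.35/2.65 = 8.8113
Step 2: 0.32 mL + 2750 μL = 3.07 mL total → factor 3.07/0.32 = 9.5938
Step 3: 0.35 mL brought to 18.6 mL → factor 18.6/0.35 = 53.143
Step 4: 45 μL + 4350 μL = 4395 μL total → factor 4395/45 = 97.667
Overall dilution factor = 8.8113 × 9.5938 × 53.143 × 97.667 = 4.3875 × 10^5
Final = 25.0 mg/mL / 4.3875 × 10^5 = 5.698 × 10^-5 mg/mL = 57.0 ng/mL

57.0 ng/mL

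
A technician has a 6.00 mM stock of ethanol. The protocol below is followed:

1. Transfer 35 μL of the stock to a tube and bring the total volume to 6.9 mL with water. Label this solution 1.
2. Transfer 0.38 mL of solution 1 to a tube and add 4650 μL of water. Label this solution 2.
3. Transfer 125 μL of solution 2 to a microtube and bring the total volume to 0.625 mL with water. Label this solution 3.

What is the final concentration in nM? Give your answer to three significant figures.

Step 1: 35 μL brought to 6.9 mL → factor 6900/35 = 197.14
Step 2: 0.38 mL + 4650 μL = 5.03 mL total → factor 5.03/0.38 = 13.237
Step 3: 125 μL brought to 0.625 mL → factor 625/125 = 5
Overall dilution factor = 197.14 × 13.237 × 5 = 13048
Final = 6.00 mM / 13048 = 0.0004598 mM = 460 nM

460 nM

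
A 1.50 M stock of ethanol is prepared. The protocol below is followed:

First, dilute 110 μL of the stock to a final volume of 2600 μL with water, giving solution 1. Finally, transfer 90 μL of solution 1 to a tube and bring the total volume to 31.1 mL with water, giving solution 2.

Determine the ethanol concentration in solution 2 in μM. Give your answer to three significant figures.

Step 1: 110 μL brought to 2600 μL → factor 2600/110 = 23.636
Step 2: 90 μL brought to 31.1 mL → factor 31100/90 = 345.56
Overall dilution factor = 23.636 × 345.56 = 8167.7
Final = 1.50 M / 8167.7 = 0.0001837 M = 184 μM

184 μM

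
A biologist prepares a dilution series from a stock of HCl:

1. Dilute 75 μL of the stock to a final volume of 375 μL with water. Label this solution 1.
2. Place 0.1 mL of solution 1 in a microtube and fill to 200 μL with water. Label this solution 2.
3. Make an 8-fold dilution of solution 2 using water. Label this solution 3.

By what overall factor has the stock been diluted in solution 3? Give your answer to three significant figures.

Step 1: 75 μL brought to 375 μL → factor 375/75 = 5
Step 2: 0.1 mL brought to 200 μL → factor 0.2/0.1 = 2
Step 3: 8-fold → factor 8
Overall dilution factor = 5 × 2 × 8 = 80

80.0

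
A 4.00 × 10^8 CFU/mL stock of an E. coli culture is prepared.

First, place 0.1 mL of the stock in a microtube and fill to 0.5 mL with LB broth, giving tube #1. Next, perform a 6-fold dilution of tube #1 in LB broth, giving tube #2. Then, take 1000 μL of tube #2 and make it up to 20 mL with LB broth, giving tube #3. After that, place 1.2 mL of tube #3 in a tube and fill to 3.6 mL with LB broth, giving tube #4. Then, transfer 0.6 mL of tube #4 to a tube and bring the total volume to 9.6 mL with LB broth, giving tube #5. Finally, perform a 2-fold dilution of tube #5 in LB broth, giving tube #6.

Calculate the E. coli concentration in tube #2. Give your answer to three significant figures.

Step 1: 0.1 mL brought to 0.5 mL → factor 0.5/0.1 = 5
Step 2: 6-fold → factor 6
Dilution factor through tube #2 = 5 × 6 = 30
[tube #2] = 4.00 × 10^8 CFU/mL / 30 = 1.33 × 10^7 CFU/mL

1.33 × 10^7 CFU/mL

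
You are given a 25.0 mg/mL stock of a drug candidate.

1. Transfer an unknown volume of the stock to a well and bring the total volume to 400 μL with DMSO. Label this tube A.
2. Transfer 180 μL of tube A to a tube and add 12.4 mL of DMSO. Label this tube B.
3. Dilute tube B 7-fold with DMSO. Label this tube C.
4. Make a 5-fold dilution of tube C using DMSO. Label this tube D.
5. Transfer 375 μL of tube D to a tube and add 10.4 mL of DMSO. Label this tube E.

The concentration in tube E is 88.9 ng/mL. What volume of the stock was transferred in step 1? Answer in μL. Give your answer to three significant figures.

Step 1: v brought to 400 μL → factor = 400 μL/v
Step 2: 180 μL + 12.4 mL = 12580 μL total → factor 12580/180 = 69.889
Step 3: 7-fold → factor 7
Step 4: 5-fold → factor 5
Step 5: 375 μL + 10.4 mL = 10775 μL total → factor 10775/375 = 28.733
Product of known-step factors = 70285
Overall factor = 25.0 mg/mL / (88.9 ng/mL) = 2.8121 × 10^5
Step-1 factor = 2.8121 × 10^5 / 70285 = 4.0011
v = 400 μL / 4.0011 = 100 μL

100 μL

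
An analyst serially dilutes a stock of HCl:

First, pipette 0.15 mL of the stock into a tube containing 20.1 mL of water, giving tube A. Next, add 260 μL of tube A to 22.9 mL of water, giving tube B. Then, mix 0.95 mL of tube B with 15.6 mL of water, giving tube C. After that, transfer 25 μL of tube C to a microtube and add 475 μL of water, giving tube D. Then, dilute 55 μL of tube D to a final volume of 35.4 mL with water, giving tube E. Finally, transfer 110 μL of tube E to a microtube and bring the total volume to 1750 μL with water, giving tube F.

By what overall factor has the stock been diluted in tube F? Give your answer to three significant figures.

Step 1: 0.15 mL + 20.1 mL = 20.25 mL total → factor 20.25/0.15 = 135
Step 2: 260 μL + 22.9 mL = 23160 μL total → factor 23160/260 = 89.077
Step 3: 0.95 mL + 15.6 mL = 16.55 mL total → factor 16.55/0.95 = 17.421
Step 4: 25 μL + 475 μL = 500 μL total → factor 500/25 = 20
Step 5: 55 μL brought to 35.4 mL → factor 35400/55 = 643.64
Step 6: 110 μL brought to 1750 μL → factor 1750/110 = 15.909
Overall dilution factor = 135 × 89.077 × 17.421 × 20 × 643.64 × 15.909 = 4.2903 × 10^10

4.29 × 10^10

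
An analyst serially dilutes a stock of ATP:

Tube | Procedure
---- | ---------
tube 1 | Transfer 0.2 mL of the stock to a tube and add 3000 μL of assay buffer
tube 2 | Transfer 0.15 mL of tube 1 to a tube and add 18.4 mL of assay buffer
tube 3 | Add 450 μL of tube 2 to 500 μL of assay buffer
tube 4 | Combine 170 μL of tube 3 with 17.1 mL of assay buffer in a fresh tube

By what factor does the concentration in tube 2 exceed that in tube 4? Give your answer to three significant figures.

Step 1: 0.2 mL + 3000 μL = 3.2 mL total → factor 3.2/0.2 = 16
Step 2: 0.15 mL + 18.4 mL = 18.55 mL total → factor 18.55/0.15 = 123.67
Step 3: 450 μL + 500 μL = 950 μL total → factor 950/450 = 2.1111
Step 4: 170 μL + 17.1 mL = 17270 μL total → factor 17270/170 = 101.59
Dilution factor to tube 2 = 1978.7; to tube 4 = 4.2435 × 10^5
[tube 2]/[tube 4] = (factor to tube 4)/(factor to tube 2) = 4.2435 × 10^5/1978.7 = 214

214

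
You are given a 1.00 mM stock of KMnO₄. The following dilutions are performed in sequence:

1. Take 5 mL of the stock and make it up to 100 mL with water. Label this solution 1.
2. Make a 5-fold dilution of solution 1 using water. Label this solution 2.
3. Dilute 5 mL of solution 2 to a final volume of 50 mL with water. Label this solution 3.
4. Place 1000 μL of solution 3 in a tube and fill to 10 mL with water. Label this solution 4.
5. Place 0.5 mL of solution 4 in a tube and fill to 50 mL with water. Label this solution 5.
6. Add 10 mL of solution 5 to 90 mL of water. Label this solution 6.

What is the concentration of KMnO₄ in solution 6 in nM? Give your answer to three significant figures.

Step 1: 5 mL brought to 100 mL → factor 100/5 = 20
Step 2: 5-fold → factor 5
Step 3: 5 mL brought to 50 mL → factor 50/5 = 10
Step 4: 1000 μL brought to 10 mL → factor 10000/1000 = 10
Step 5: 0.5 mL brought to 50 mL → factor 50/0.5 = 100
Step 6: 10 mL + 90 mL = 100 mL total → factor 100/10 = 10
Overall dilution factor = 20 × 5 × 10 × 10 × 100 × 10 = 1 × 10^7
Final = 1.00 mM / 1 × 10^7 = 1.000 × 10^-7 mM = 0.100 nM

0.100 nM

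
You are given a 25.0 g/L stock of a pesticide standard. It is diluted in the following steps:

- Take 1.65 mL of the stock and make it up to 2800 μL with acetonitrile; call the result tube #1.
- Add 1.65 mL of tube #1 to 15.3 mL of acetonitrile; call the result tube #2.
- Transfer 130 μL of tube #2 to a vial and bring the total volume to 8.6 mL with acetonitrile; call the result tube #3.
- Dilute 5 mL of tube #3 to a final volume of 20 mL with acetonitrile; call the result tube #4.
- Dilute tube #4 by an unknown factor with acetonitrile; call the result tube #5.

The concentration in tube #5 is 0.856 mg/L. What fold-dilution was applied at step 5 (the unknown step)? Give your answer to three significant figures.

Step 1: 1.65 mL brought to 2800 μL → factor 2.8/1.65 = 1.697
Step 2: 1.65 mL + 15.3 mL = 16.95 mL total → factor 16.95/1.65 = 10.273
Step 3: 130 μL brought to 8.6 mL → factor 8600/130 = 66.154
Step 4: 5 mL brought to 20 mL → factor 20/5 = 4
Step 5: unknown factor x
Product of known-step factors = 4612.9
Overall factor = 25.0 g/L / (0.856 mg/L) = 29206
x = 29206 / 4612.9 = 6.33

6.33-fold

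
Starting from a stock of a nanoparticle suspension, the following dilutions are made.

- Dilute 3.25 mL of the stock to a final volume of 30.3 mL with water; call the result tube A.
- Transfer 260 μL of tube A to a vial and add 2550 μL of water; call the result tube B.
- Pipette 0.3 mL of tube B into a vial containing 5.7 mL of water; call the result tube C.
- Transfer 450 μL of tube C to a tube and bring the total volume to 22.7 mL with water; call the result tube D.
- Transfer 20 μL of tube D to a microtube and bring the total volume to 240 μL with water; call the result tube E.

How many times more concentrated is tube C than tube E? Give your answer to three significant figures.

Step 1: 3.25 mL brought to 30.3 mL → factor 30.3/3.25 = 9.3231
Step 2: 260 μL + 2550 μL = 2810 μL total → factor 2810/260 = 10.808
Step 3: 0.3 mL + 5.7 mL = 6 mL total → factor 6/0.3 = 20
Step 4: 450 μL brought to 22.7 mL → factor 22700/450 = 50.444
Step 5: 20 μL brought to 240 μL → factor 240/20 = 12
Dilution factor to tube C = 2015.2; to tube E = 1.2199 × 10^6
[tube C]/[tube E] = (factor to tube E)/(factor to tube C) = 1.2199 × 10^6/2015.2 = 605

605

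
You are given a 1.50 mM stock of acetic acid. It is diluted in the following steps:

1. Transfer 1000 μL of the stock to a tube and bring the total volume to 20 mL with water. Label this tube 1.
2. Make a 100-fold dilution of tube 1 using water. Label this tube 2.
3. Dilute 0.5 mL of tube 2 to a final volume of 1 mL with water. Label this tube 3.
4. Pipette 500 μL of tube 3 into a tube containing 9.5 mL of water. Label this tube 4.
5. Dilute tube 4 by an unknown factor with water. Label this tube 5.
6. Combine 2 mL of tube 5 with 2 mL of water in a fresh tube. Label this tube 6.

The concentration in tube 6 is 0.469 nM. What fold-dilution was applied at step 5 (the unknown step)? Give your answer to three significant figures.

20.0-fold

Step 1: 1000 μL brought to 20 mL → factor 20000/1000 = 20
Step 2: 100-fold → factor 100
Step 3: 0.5 mL brought to 1 mL → factor 1/0.5 = 2
Step 4: 500 μL + 9.5 mL = 10000 μL total → factor 10000/500 = 20
Step 5: unknown factor x
Step 6: 2 mL + 2 mL = 4 mL total → factor 4/2 = 2
Product of known-step factors = 1.6 × 10^5
Overall factor = 1.50 mM / (0.469 nM) = 3.1983 × 10^6
x = 3.1983 × 10^6 / 1.6 × 10^5 = 20.0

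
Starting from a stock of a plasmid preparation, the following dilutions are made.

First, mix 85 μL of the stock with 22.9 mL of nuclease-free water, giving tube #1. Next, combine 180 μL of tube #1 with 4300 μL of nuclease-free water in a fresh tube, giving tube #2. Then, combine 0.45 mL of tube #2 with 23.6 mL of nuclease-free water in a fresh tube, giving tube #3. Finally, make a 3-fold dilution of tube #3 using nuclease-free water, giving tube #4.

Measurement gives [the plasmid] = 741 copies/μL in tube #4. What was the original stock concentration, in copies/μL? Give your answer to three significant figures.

Step 1: 85 μL + 22.9 mL = 22985 μL total → factor 22985/85 = 270.41
Step 2: 180 μL + 4300 μL = 4480 μL total → factor 4480/180 = 24.889
Step 3: 0.45 mL + 23.6 mL = 24.05 mL total → factor 24.05/0.45 = 53.444
Step 4: 3-fold → factor 3
Overall dilution factor = 270.41 × 24.889 × 53.444 × 3 = 1.0791 × 10^6
Stock = 741 copies/μL × 1.0791 × 10^6 = 8.00 × 10^8 copies/μL

8.00 × 10^8 copies/μL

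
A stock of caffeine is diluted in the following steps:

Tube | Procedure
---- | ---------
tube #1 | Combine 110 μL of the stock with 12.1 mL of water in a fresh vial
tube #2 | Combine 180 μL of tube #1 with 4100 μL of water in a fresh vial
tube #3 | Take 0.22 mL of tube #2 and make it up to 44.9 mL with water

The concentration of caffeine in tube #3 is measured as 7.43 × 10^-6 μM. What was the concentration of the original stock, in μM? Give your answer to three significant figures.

4.00 μM

Step 1: 110 μL + 12.1 mL = 12210 μL total → factor 12210/110 = 111
Step 2: 180 μL + 4100 μL = 4280 μL total → factor 4280/180 = 23.778
Step 3: 0.22 mL brought to 44.9 mL → factor 44.9/0.22 = 204.09
Overall dilution factor = 111 × 23.778 × 204.09 = 5.3866 × 10^5
Stock = 7.43 × 10^-6 μM × 5.3866 × 10^5 = 4.00 μM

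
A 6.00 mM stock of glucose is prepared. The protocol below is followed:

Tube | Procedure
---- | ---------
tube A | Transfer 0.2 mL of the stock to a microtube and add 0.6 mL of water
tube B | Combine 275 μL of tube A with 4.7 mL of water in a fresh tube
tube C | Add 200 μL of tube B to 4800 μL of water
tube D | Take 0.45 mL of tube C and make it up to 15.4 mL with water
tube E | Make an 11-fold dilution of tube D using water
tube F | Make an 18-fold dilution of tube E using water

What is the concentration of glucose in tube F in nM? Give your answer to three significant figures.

Step 1: 0.2 mL + 0.6 mL = 0.8 mL total → factor 0.8/0.2 = 4
Step 2: 275 μL + 4.7 mL = 4975 μL total → factor 4975/275 = 18.091
Step 3: 200 μL + 4800 μL = 5000 μL total → factor 5000/200 = 25
Step 4: 0.45 mL brought to 15.4 mL → factor 15.4/0.45 = 34.222
Step 5: 11-fold → factor 11
Step 6: 18-fold → factor 18
Overall dilution factor = 4 × 18.091 × 25 × 34.222 × 11 × 18 = 1.2258 × 10^7
Final = 6.00 mM / 1.2258 × 10^7 = 4.895 × 10^-7 mM = 0.489 nM

0.489 nM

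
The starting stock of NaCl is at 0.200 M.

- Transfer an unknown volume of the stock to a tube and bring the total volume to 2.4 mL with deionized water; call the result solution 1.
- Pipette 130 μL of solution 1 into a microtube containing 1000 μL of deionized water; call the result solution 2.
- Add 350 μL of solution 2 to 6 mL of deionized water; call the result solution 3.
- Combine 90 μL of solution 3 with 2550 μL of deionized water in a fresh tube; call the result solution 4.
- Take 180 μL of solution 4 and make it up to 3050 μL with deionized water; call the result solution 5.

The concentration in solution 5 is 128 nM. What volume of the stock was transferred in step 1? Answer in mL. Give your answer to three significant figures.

0.120 mL

Step 1: v brought to 2.4 mL → factor = 2.4 mL/v
Step 2: 130 μL + 1000 μL = 1130 μL total → factor 1130/130 = 8.6923
Step 3: 350 μL + 6 mL = 6350 μL total → factor 6350/350 = 18.143
Step 4: 90 μL + 2550 μL = 2640 μL total → factor 2640/90 = 29.333
Step 5: 180 μL brought to 3050 μL → factor 3050/180 = 16.944
Product of known-step factors = 78384
Overall factor = 0.200 M / (128 nM) = 1.5625 × 10^6
Step-1 factor = 1.5625 × 10^6 / 78384 = 19.934
v = 2.4 mL / 19.934 = 0.120 mL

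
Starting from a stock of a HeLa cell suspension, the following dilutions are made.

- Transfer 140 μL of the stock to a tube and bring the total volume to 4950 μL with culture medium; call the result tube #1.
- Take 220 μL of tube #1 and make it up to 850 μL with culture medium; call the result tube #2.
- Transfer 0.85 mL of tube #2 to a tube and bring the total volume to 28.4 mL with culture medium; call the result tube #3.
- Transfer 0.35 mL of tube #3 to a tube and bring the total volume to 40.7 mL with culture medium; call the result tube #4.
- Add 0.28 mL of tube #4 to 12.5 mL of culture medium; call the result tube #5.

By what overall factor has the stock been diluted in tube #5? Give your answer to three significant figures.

2.42 × 10^7

Step 1: 140 μL brought to 4950 μL → factor 4950/140 = 35.357
Step 2: 220 μL brought to 850 μL → factor 850/220 = 3.8636
Step 3: 0.85 mL brought to 28.4 mL → factor 28.4/0.85 = 33.412
Step 4: 0.35 mL brought to 40.7 mL → factor 40.7/0.35 = 116.29
Step 5: 0.28 mL + 12.5 mL = 12.78 mL total → factor 12.78/0.28 = 45.643
Overall dilution factor = 35.357 × 3.8636 × 33.412 × 116.29 × 45.643 = 2.4225 × 10^7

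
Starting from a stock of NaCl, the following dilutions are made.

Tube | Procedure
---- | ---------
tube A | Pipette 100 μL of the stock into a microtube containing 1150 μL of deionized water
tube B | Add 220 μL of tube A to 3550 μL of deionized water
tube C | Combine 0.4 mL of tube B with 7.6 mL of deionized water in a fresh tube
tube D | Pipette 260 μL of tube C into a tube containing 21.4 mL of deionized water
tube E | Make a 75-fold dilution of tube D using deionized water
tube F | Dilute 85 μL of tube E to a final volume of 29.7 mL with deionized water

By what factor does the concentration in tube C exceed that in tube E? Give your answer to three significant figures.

Step 1: 100 μL + 1150 μL = 1250 μL total → factor 1250/100 = 12.5
Step 2: 220 μL + 3550 μL = 3770 μL total → factor 3770/220 = 17.136
Step 3: 0.4 mL + 7.6 mL = 8 mL total → factor 8/0.4 = 20
Step 4: 260 μL + 21.4 mL = 21660 μL total → factor 21660/260 = 83.308
Step 5: 75-fold → factor 75
Dilution factor to tube C = 4284.1; to tube E = 2.6767 × 10^7
[tube C]/[tube E] = (factor to tube E)/(factor to tube C) = 2.6767 × 10^7/4284.1 = 6.25 × 10^3

6.25 × 10^3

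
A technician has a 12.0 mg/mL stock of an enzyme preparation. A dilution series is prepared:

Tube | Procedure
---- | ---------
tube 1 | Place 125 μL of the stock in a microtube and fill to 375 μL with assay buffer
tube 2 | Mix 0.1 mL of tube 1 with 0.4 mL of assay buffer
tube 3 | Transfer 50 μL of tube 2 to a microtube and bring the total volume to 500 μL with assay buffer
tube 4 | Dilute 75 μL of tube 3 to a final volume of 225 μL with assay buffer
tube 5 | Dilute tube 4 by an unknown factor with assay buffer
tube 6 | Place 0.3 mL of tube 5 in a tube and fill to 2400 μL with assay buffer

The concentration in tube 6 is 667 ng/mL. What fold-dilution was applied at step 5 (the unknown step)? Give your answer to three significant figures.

5.00-fold

Step 1: 125 μL brought to 375 μL → factor 375/125 = 3
Step 2: 0.1 mL + 0.4 mL = 0.5 mL total → factor 0.5/0.1 = 5
Step 3: 50 μL brought to 500 μL → factor 500/50 = 10
Step 4: 75 μL brought to 225 μL → factor 225/75 = 3
Step 5: unknown factor x
Step 6: 0.3 mL brought to 2400 μL → factor 2.4/0.3 = 8
Product of known-step factors = 3600
Overall factor = 12.0 mg/mL / (667 ng/mL) = 17991
x = 17991 / 3600 = 5.00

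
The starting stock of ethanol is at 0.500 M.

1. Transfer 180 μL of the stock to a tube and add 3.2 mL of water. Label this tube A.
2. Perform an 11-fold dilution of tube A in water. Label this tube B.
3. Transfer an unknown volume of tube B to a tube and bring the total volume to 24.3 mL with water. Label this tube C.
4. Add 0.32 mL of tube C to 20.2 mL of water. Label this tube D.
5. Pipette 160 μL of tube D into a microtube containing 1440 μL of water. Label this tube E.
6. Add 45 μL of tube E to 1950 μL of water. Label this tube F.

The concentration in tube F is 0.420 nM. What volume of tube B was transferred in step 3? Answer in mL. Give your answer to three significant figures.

0.120 mL

Step 1: 180 μL + 3.2 mL = 3380 μL total → factor 3380/180 = 18.778
Step 2: 11-fold → factor 11
Step 3: v brought to 24.3 mL → factor = 24.3 mL/v
Step 4: 0.32 mL + 20.2 mL = 20.52 mL total → factor 20.52/0.32 = 64.125
Step 5: 160 μL + 1440 μL = 1600 μL total → factor 1600/160 = 10
Step 6: 45 μL + 1950 μL = 1995 μL total → factor 1995/45 = 44.333
Product of known-step factors = 5.8721 × 10^6
Overall factor = 0.500 M / (0.420 nM) = 1.1905 × 10^9
Step-3 factor = 1.1905 × 10^9 / 5.8721 × 10^6 = 202.73
v = 24.3 mL / 202.73 = 0.120 mL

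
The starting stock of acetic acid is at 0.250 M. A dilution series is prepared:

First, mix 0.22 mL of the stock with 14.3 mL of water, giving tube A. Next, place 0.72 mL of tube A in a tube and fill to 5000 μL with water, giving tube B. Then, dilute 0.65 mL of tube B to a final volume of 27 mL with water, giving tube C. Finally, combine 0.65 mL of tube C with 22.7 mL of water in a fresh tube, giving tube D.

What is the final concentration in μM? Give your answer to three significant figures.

0.366 μM

Step 1: 0.22 mL + 14.3 mL = 14.52 mL total → factor 14.52/0.22 = 66
Step 2: 0.72 mL brought to 5000 μL → factor 5/0.72 = 6.9444
Step 3: 0.65 mL brought to 27 mL → factor 27/0.65 = 41.538
Step 4: 0.65 mL + 22.7 mL = 23.35 mL total → factor 23.35/0.65 = 35.923
Overall dilution factor = 66 × 6.9444 × 41.538 × 35.923 = 6.8392 × 10^5
Final = 0.250 M / 6.8392 × 10^5 = 3.655 × 10^-7 M = 0.366 μM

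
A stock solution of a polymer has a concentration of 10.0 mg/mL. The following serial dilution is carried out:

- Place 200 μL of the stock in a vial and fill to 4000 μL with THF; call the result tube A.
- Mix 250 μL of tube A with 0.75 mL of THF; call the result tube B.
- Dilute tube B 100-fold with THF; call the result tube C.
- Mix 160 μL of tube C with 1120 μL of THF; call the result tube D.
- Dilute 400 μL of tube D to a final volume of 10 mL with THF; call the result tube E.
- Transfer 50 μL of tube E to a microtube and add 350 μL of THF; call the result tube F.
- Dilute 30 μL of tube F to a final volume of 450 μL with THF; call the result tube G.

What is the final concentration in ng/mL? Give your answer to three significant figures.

0.0521 ng/mL

Step 1: 200 μL brought to 4000 μL → factor 4000/200 = 20
Step 2: 250 μL + 0.75 mL = 1000 μL total → factor 1000/250 = 4
Step 3: 100-fold → factor 100
Step 4: 160 μL + 1120 μL = 1280 μL total → factor 1280/160 = 8
Step 5: 400 μL brought to 10 mL → factor 10000/400 = 25
Step 6: 50 μL + 350 μL = 400 μL total → factor 400/50 = 8
Step 7: 30 μL brought to 450 μL → factor 450/30 = 15
Overall dilution factor = 20 × 4 × 100 × 8 × 25 × 8 × 15 = 1.92 × 10^8
Final = 10.0 mg/mL / 1.92 × 10^8 = 5.208 × 10^-8 mg/mL = 0.0521 ng/mL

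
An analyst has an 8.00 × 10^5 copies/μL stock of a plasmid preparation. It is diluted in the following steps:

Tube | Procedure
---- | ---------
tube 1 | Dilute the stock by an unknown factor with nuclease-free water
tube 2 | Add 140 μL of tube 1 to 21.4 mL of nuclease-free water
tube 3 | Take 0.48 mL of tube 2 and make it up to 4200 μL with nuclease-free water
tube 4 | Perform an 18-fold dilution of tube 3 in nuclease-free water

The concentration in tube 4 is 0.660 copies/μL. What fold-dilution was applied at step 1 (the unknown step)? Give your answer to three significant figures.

Step 1: unknown factor x
Step 2: 140 μL + 21.4 mL = 21540 μL total → factor 21540/140 = 153.86
Step 3: 0.48 mL brought to 4200 μL → factor 4.2/0.48 = 8.75
Step 4: 18-fold → factor 18
Product of known-step factors = 24232
Overall factor = 8.00 × 10^5 copies/μL / (0.660 copies/μL) = 1.2121 × 10^6
x = 1.2121 × 10^6 / 24232 = 50.0

50.0-fold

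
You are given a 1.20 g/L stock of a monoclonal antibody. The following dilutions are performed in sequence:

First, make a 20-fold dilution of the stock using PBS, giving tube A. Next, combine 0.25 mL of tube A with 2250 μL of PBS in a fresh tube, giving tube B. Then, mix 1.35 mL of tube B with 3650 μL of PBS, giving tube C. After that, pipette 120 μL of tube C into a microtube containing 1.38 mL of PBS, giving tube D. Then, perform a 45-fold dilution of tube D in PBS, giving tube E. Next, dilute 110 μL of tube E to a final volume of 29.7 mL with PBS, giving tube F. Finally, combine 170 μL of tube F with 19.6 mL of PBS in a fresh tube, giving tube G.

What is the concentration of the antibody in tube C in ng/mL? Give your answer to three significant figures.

Step 1: 20-fold → factor 20
Step 2: 0.25 mL + 2250 μL = 2.5 mL total → factor 2.5/0.25 = 10
Step 3: 1.35 mL + 3650 μL = 5 mL total → factor 5/1.35 = 3.7037
Dilution factor through tube C = 20 × 10 × 3.7037 = 740.74
[tube C] = 1.20 g/L / 740.74 = 0.001620 g/L = 1.62 × 10^3 ng/mL

1.62 × 10^3 ng/mL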